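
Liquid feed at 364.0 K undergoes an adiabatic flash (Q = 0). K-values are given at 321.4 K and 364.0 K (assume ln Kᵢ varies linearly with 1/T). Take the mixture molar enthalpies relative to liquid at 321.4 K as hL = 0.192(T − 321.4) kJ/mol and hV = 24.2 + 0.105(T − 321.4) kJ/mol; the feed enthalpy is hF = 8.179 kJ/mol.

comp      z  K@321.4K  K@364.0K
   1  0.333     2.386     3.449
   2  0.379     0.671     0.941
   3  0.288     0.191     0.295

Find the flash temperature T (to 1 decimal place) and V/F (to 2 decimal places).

Adiabatic flash: solve Rachford–Rice at each trial T, then check hF = ψ·hV(T) + (1−ψ)·hL(T).
  T = 321.4 K: K = (2.386, 0.671, 0.191), RR gives ψ = 0.131, H_out = 3.160 kJ/mol
  T = 364.0 K: K = (3.449, 0.941, 0.295), RR gives ψ = 0.540, H_out = 19.251 kJ/mol
  T = 342.7 K: K = (2.902, 0.803, 0.241), RR gives ψ = 0.353, H_out = 11.974 kJ/mol
  T = 332.0 K: K = (2.638, 0.736, 0.215), RR gives ψ = 0.248, H_out = 7.811 kJ/mol
  T = 337.4 K: K = (2.770, 0.770, 0.228), RR gives ψ = 0.302, H_out = 9.966 kJ/mol
  T = 334.7 K: K = (2.704, 0.753, 0.221), RR gives ψ = 0.276, H_out = 8.904 kJ/mol
  T = 333.4 K: K = (2.672, 0.745, 0.218), RR gives ψ = 0.262, H_out = 8.382 kJ/mol
Linear interpolation between T = 332.0 (H_out = 7.811) and T = 333.4 (H_out = 8.382) on hF = 8.179 gives T ≈ 332.9 K, at which ψ = 0.26.

T = 332.9 K, V/F = 0.26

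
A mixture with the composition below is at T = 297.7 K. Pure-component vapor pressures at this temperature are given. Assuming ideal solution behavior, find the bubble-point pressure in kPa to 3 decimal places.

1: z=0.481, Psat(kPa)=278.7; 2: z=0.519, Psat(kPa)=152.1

Pbub = 212.995 kPa

At the bubble point ψ → 0, so ΣzᵢKᵢ = 1 with Kᵢ = Pᵢˢᵃᵗ/P ⇒ P = ΣzᵢPᵢˢᵃᵗ.
P = 0.481·278.7 + 0.519·152.1 = 212.995 kPa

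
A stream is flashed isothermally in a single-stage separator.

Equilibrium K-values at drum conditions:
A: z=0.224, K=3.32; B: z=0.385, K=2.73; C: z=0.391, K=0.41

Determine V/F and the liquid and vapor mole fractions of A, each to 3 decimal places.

Rachford–Rice: g(V/F) = Σ zᵢ(Kᵢ−1)/(1+V/F(Kᵢ−1)) = 0.
Check two-phase: ΣzᵢKᵢ = 1.955 > 1 and Σzᵢ/Kᵢ = 1.162 > 1, so g(0) = 0.955 > 0 and g(1) = -0.162 < 0.
Iterate (Newton) starting at V/F = 0.5:
  V/F = 0.500: g = 0.2705, g' = -0.864 → V/F = 0.813
  V/F = 0.813: g = 0.0133, g' = -0.847 → V/F = 0.829
Converged at V/F = 0.829.
Compositions from xᵢ = zᵢ/(1+V/F(Kᵢ−1)), yᵢ = Kᵢxᵢ:
  A: x = 0.077, y = 0.254
  B: x = 0.158, y = 0.432
  C: x = 0.765, y = 0.314

V/F = 0.829, x_A = 0.077, y_A = 0.254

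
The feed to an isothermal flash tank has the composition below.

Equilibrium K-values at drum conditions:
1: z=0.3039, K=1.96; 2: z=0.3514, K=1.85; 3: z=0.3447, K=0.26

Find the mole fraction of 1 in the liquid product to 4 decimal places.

Material balance + equilibrium reduce to Σ zᵢ(Kᵢ−1)/(1+V/F(Kᵢ−1)) = 0.
Check two-phase: ΣzᵢKᵢ = 1.3354 > 1 and Σzᵢ/Kᵢ = 1.6708 > 1, so g(0) = 0.3354 > 0 and g(1) = -0.6708 < 0.
Newton iteration, V/F⁰ = 0.53:
  V/F = 0.5300: g = -0.02039, g' = -0.7547 → V/F = 0.5030
  V/F = 0.5030: g = -0.00033, g' = -0.7309 → V/F = 0.5025
Converged at V/F = 0.5025.
Compositions from xᵢ = zᵢ/(1+V/F(Kᵢ−1)), yᵢ = Kᵢxᵢ:
  1: x = 0.2050, y = 0.4018
  2: x = 0.2462, y = 0.4555
  3: x = 0.5488, y = 0.1427

x_1 = 0.2050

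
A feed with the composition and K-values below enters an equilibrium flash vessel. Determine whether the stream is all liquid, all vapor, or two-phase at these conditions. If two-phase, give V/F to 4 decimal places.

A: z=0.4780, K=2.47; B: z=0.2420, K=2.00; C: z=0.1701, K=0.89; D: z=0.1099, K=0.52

ΣzᵢKᵢ = 1.8732; Σzᵢ/Kᵢ = 0.7170.
Since Σzᵢ/Kᵢ < 1 the mixture is above its dew point — single vapor phase.

all vapor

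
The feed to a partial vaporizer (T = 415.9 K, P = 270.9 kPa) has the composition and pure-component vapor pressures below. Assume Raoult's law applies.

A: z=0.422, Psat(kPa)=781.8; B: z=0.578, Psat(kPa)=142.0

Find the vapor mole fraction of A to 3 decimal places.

y_A = 0.581

Raoult's law: Kᵢ = Pᵢˢᵃᵗ/P = Pᵢˢᵃᵗ/270.9.
  K_A = 781.8/270.9 = 2.88594, K_B = 142.0/270.9 = 0.52418
Material balance + equilibrium reduce to Σ zᵢ(Kᵢ−1)/(1+V/F(Kᵢ−1)) = 0.
Check two-phase: ΣzᵢKᵢ = 1.521 > 1 and Σzᵢ/Kᵢ = 1.249 > 1, so g(0) = 0.521 > 0 and g(1) = -0.249 < 0.
Newton iteration, V/F⁰ = 0.5:
  V/F = 0.500: g = 0.0487, g' = -0.623 → V/F = 0.578
  V/F = 0.578: g = 0.0013, g' = -0.593 → V/F = 0.580
Converged at V/F = 0.580.
Compositions from xᵢ = zᵢ/(1+V/F(Kᵢ−1)), yᵢ = Kᵢxᵢ:
  A: x = 0.201, y = 0.581
  B: x = 0.799, y = 0.419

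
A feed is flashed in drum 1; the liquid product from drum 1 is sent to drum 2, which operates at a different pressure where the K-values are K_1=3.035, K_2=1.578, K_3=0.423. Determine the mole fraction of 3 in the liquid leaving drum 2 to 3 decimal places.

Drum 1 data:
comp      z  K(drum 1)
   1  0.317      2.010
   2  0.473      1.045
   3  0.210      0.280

x_3 (drum 2) = 0.602

Drum 1:
Let ψ₁ = V/F and solve Σ zᵢ(Kᵢ−1)/(1+ψ₁(Kᵢ−1)) = 0.
Feasibility: ΣzᵢKᵢ = 1.190, Σzᵢ/Kᵢ = 1.360 — both > 1, two phases present.
Newton–Raphson from ψ₁ = 0.5:
  ψ₁ = 0.500: g = -0.0027, g' = -0.409 → ψ₁ = 0.493
Converged at ψ₁ = 0.493.
Drum-1 compositions:
  1: x = 0.212, y = 0.425
  2: x = 0.463, y = 0.484
  3: x = 0.326, y = 0.091
Drum-2 feed = drum-1 liquid: z₂ = (0.2116, 0.4627, 0.3257).
Drum 2:
Material balance + equilibrium reduce to Σ zᵢ(Kᵢ−1)/(1+ψ₂(Kᵢ−1)) = 0.
Feasibility: ΣzᵢKᵢ = 1.510, Σzᵢ/Kᵢ = 1.133 — both > 1, two phases present.
Newton–Raphson from ψ₂ = 0.5:
  ψ₂ = 0.500: g = 0.1568, g' = -0.522 → ψ₂ = 0.800
  ψ₂ = 0.800: g = -0.0024, g' = -0.573 → ψ₂ = 0.796
Converged at ψ₂ = 0.796.
  1: x = 0.081, y = 0.245
  2: x = 0.317, y = 0.500
  3: x = 0.602, y = 0.255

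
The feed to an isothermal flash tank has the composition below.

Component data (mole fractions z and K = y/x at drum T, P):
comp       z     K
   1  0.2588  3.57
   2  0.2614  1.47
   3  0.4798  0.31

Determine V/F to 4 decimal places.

V/F = 0.3711

Material balance + equilibrium reduce to Σ zᵢ(Kᵢ−1)/(1+V/F(Kᵢ−1)) = 0.
g(0) = ΣzᵢKᵢ − 1 = 0.4569 and g(1) = 1 − Σzᵢ/Kᵢ = -0.7981, so a root lies in (0, 1).
Iterate (Newton) starting at V/F = 0.38:
  V/F = 0.3800: g = -0.00798, g' = -0.8987 → V/F = 0.3711
Converged at V/F = 0.3711.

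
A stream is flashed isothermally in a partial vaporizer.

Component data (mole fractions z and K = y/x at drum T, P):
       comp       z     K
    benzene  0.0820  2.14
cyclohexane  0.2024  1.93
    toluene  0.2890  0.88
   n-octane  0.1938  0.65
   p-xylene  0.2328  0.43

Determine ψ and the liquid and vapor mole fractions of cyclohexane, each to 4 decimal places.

ψ = 0.1292, x_cyclohexane = 0.1807, y_cyclohexane = 0.3487

Material balance + equilibrium reduce to Σ zᵢ(Kᵢ−1)/(1+ψ(Kᵢ−1)) = 0.
Check two-phase: ΣzᵢKᵢ = 1.0465 > 1 and Σzᵢ/Kᵢ = 1.3111 > 1, so g(0) = 0.0465 > 0 and g(1) = -0.3111 < 0.
Newton–Raphson from ψ = 0.5:
  ψ = 0.5000: g = -0.11667, g' = -0.3123 → ψ = 0.1265
  ψ = 0.1265: g = 0.00094, g' = -0.3397 → ψ = 0.1292
Converged at ψ = 0.1292.
Compositions from xᵢ = zᵢ/(1+ψ(Kᵢ−1)), yᵢ = Kᵢxᵢ:
  benzene: x = 0.0715, y = 0.1529
  cyclohexane: x = 0.1807, y = 0.3487
  toluene: x = 0.2936, y = 0.2583
  n-octane: x = 0.2030, y = 0.1319
  p-xylene: x = 0.2513, y = 0.1081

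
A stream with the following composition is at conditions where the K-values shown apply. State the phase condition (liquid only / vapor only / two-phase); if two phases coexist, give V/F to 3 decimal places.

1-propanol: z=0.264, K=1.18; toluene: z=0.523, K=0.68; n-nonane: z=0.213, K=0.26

liquid only

ΣzᵢKᵢ = 0.723; Σzᵢ/Kᵢ = 1.812.
Since ΣzᵢKᵢ < 1 the mixture is below its bubble point — single liquid phase.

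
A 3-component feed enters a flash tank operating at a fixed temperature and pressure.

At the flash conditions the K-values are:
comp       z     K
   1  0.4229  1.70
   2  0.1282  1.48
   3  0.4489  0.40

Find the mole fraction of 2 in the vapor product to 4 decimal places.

y_2 = 0.1713

Iterate (Newton) starting at ψ = 0.49:
  ψ = 0.4900: g = -0.11126, g' = -0.4585 → ψ = 0.2473
  ψ = 0.2473: g = -0.00893, g' = -0.3970 → ψ = 0.2248
Converged at ψ = 0.2248.
Compositions from xᵢ = zᵢ/(1+ψ(Kᵢ−1)), yᵢ = Kᵢxᵢ:
  1: x = 0.3654, y = 0.6212
  2: x = 0.1157, y = 0.1713
  3: x = 0.5189, y = 0.2076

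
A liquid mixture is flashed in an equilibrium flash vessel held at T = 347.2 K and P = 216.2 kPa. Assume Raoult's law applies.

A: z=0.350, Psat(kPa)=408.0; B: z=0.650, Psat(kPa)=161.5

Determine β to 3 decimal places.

β = 0.651

Raoult's law: Kᵢ = Pᵢˢᵃᵗ/P = Pᵢˢᵃᵗ/216.2.
  K_A = 408.0/216.2 = 1.88714, K_B = 161.5/216.2 = 0.74699
Let β = V/F and solve Σ zᵢ(Kᵢ−1)/(1+β(Kᵢ−1)) = 0.
Feasibility: ΣzᵢKᵢ = 1.146, Σzᵢ/Kᵢ = 1.056 — both > 1, two phases present.
Binary case is linear: z₁(K₁−1)(1+β(K₂−1)) + z₂(K₂−1)(1+β(K₁−1)) = 0
⇒ β = [z₁(K₁−1)+z₂(K₂−1)] / [−(K₁−1)(K₂−1)] = 0.1460/0.2245 = 0.651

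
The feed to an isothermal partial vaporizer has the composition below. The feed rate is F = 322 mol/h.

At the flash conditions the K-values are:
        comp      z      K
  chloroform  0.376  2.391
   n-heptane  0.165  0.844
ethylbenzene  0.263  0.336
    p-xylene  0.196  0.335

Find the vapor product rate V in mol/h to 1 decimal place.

V = 78.5 mol/h

Rachford–Rice: g(β) = Σ zᵢ(Kᵢ−1)/(1+β(Kᵢ−1)) = 0.
Feasibility: ΣzᵢKᵢ = 1.192, Σzᵢ/Kᵢ = 1.721 — both > 1, two phases present.
Iterate (Newton) starting at β = 0.61:
  β = 0.610: g = -0.2583, g' = -0.791 → β = 0.283
  β = 0.283: g = -0.0275, g' = -0.686 → β = 0.243
  β = 0.243: g = 0.0002, g' = -0.699 → β = 0.244
Converged at β = 0.244.
Then V = β·F = 0.2436·322 = 78.5 mol/h and L = F − V = 243.5 mol/h.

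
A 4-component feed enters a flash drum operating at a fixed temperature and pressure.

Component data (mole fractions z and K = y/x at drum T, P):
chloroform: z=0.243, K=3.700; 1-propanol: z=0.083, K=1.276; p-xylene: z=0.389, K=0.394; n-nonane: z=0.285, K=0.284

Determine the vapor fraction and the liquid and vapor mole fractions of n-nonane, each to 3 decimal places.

Rachford–Rice: g(ψ) = Σ zᵢ(Kᵢ−1)/(1+ψ(Kᵢ−1)) = 0.
Check two-phase: ΣzᵢKᵢ = 1.239 > 1 and Σzᵢ/Kᵢ = 2.122 > 1, so g(0) = 0.239 > 0 and g(1) = -1.122 < 0.
Iterate (Newton) starting at ψ = 0.5:
  ψ = 0.500: g = -0.3567, g' = -0.974 → ψ = 0.134
  ψ = 0.134: g = 0.0218, g' = -1.310 → ψ = 0.150
  ψ = 0.150: g = 0.0004, g' = -1.258 → ψ = 0.151
Converged at ψ = 0.151.
Compositions from xᵢ = zᵢ/(1+ψ(Kᵢ−1)), yᵢ = Kᵢxᵢ:
  chloroform: x = 0.173, y = 0.639
  1-propanol: x = 0.080, y = 0.102
  p-xylene: x = 0.428, y = 0.169
  n-nonane: x = 0.320, y = 0.091

ψ = 0.151, x_n-nonane = 0.320, y_n-nonane = 0.091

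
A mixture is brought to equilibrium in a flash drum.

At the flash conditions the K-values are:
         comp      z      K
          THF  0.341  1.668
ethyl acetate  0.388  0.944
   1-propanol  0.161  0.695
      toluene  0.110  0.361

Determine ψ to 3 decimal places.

ψ = 0.436

Let ψ = V/F and solve Σ zᵢ(Kᵢ−1)/(1+ψ(Kᵢ−1)) = 0.
g(0) = ΣzᵢKᵢ − 1 = 0.087 and g(1) = 1 − Σzᵢ/Kᵢ = -0.152, so a root lies in (0, 1).
Newton iteration, ψ⁰ = 0.55:
  ψ = 0.550: g = -0.0232, g' = -0.211 → ψ = 0.440
  ψ = 0.440: g = -0.0007, g' = -0.199 → ψ = 0.436
Converged at ψ = 0.436.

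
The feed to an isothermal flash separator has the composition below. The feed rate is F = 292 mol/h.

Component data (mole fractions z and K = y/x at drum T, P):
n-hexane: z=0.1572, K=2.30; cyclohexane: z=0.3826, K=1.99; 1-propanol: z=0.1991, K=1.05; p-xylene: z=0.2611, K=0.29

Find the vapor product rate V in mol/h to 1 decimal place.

Material balance + equilibrium reduce to Σ zᵢ(Kᵢ−1)/(1+ψ(Kᵢ−1)) = 0.
Check two-phase: ΣzᵢKᵢ = 1.4077 > 1 and Σzᵢ/Kᵢ = 1.3506 > 1, so g(0) = 0.4077 > 0 and g(1) = -0.3506 < 0.
Newton iteration, ψ⁰ = 0.5:
  ψ = 0.5000: g = 0.09951, g' = -0.5822 → ψ = 0.6709
  ψ = 0.6709: g = -0.00764, g' = -0.6917 → ψ = 0.6599
  ψ = 0.6599: g = -0.00006, g' = -0.6806 → ψ = 0.6598
Converged at ψ = 0.6598.
Then V = ψ·F = 0.6598·292 = 192.7 mol/h and L = F − V = 99.3 mol/h.

V = 192.7 mol/h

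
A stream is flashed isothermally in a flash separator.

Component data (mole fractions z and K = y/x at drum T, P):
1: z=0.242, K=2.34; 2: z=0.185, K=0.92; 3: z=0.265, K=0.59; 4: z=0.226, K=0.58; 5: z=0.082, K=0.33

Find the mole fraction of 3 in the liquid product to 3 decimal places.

Material balance + equilibrium reduce to Σ zᵢ(Kᵢ−1)/(1+ψ(Kᵢ−1)) = 0.
Check two-phase: ΣzᵢKᵢ = 1.051 > 1 and Σzᵢ/Kᵢ = 1.392 > 1, so g(0) = 0.051 > 0 and g(1) = -0.392 < 0.
Iterate (Newton) starting at ψ = 0.57:
  ψ = 0.570: g = -0.1871, g' = -0.382 → ψ = 0.080
  ψ = 0.080: g = 0.0092, g' = -0.487 → ψ = 0.099
  ψ = 0.099: g = 0.0001, g' = -0.474 → ψ = 0.100
Converged at ψ = 0.100.
Compositions from xᵢ = zᵢ/(1+ψ(Kᵢ−1)), yᵢ = Kᵢxᵢ:
  1: x = 0.214, y = 0.500
  2: x = 0.186, y = 0.172
  3: x = 0.276, y = 0.163
  4: x = 0.236, y = 0.137
  5: x = 0.088, y = 0.029

x_3 = 0.276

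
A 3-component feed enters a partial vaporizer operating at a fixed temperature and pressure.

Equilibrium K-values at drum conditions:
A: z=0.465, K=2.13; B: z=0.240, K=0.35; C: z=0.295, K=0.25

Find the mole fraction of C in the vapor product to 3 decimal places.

y_C = 0.086

Iterate (Newton) starting at ψ = 0.5:
  ψ = 0.500: g = -0.2494, g' = -0.890 → ψ = 0.220
  ψ = 0.220: g = -0.0260, g' = -0.757 → ψ = 0.185
Converged at ψ = 0.185.
Compositions from xᵢ = zᵢ/(1+ψ(Kᵢ−1)), yᵢ = Kᵢxᵢ:
  A: x = 0.384, y = 0.819
  B: x = 0.273, y = 0.096
  C: x = 0.343, y = 0.086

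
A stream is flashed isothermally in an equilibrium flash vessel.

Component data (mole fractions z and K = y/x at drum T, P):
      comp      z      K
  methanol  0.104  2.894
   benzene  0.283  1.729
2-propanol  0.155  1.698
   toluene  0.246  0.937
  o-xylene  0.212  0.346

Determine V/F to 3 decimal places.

Rachford–Rice: g(V/F) = Σ zᵢ(Kᵢ−1)/(1+V/F(Kᵢ−1)) = 0.
Check two-phase: ΣzᵢKᵢ = 1.357 > 1 and Σzᵢ/Kᵢ = 1.166 > 1, so g(0) = 0.357 > 0 and g(1) = -0.166 < 0.
Newton–Raphson from V/F = 0.64:
  V/F = 0.640: g = 0.0499, g' = -0.452 → V/F = 0.751
  V/F = 0.751: g = -0.0029, g' = -0.510 → V/F = 0.745
Converged at V/F = 0.745.

V/F = 0.745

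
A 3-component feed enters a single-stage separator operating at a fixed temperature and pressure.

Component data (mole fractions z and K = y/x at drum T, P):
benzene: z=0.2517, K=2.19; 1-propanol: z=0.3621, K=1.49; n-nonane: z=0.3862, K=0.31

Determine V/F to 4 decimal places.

Rachford–Rice: g(V/F) = Σ zᵢ(Kᵢ−1)/(1+V/F(Kᵢ−1)) = 0.
Feasibility: ΣzᵢKᵢ = 1.2105, Σzᵢ/Kᵢ = 1.6038 — both > 1, two phases present.
Iterate (Newton) starting at V/F = 0.58:
  V/F = 0.5800: g = -0.12890, g' = -0.6886 → V/F = 0.3928
  V/F = 0.3928: g = -0.01265, g' = -0.5727 → V/F = 0.3707
  V/F = 0.3707: g = -0.00008, g' = -0.5659 → V/F = 0.3706
Converged at V/F = 0.3706.

V/F = 0.3706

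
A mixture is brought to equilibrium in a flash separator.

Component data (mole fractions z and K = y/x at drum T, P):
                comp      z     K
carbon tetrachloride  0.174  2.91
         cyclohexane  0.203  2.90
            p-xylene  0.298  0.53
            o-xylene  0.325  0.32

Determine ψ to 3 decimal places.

ψ = 0.319

Let ψ = V/F and solve Σ zᵢ(Kᵢ−1)/(1+ψ(Kᵢ−1)) = 0.
Feasibility: ΣzᵢKᵢ = 1.357, Σzᵢ/Kᵢ = 1.708 — both > 1, two phases present.
Newton iteration, ψ⁰ = 0.5:
  ψ = 0.500: g = -0.1501, g' = -0.816 → ψ = 0.316
  ψ = 0.316: g = 0.0022, g' = -0.868 → ψ = 0.319
Converged at ψ = 0.319.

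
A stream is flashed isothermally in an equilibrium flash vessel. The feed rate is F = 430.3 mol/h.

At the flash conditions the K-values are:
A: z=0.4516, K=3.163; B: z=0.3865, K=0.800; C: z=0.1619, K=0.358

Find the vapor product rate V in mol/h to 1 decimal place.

Let β = V/F and solve Σ zᵢ(Kᵢ−1)/(1+β(Kᵢ−1)) = 0.
Check two-phase: ΣzᵢKᵢ = 1.7956 > 1 and Σzᵢ/Kᵢ = 1.0781 > 1, so g(0) = 0.7956 > 0 and g(1) = -0.0781 < 0.
Newton–Raphson from β = 0.5:
  β = 0.5000: g = 0.23032, g' = -0.6515 → β = 0.8535
  β = 0.8535: g = 0.02005, g' = -0.6099 → β = 0.8864
  β = 0.8864: g = -0.00032, g' = -0.6304 → β = 0.8859
Converged at β = 0.8859.
Then V = β·F = 0.8859·430.3 = 381.2 mol/h and L = F − V = 49.1 mol/h.

V = 381.2 mol/h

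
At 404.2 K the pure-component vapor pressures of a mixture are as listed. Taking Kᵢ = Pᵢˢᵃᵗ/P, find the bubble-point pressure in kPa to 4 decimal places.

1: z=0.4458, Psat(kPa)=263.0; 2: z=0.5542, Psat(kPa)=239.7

Pbub = 250.0871 kPa

At the bubble point ψ → 0, so ΣzᵢKᵢ = 1 with Kᵢ = Pᵢˢᵃᵗ/P ⇒ P = ΣzᵢPᵢˢᵃᵗ.
P = 0.4458·263.0 + 0.5542·239.7 = 250.0871 kPa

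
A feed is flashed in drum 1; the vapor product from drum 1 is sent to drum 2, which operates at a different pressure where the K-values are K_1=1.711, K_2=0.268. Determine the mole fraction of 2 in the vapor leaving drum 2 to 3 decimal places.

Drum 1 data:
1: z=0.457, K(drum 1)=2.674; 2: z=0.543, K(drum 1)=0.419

y_2 (drum 2) = 0.132

Drum 1:
Rachford–Rice: g(ψ₁) = Σ zᵢ(Kᵢ−1)/(1+ψ₁(Kᵢ−1)) = 0.
g(0) = ΣzᵢKᵢ − 1 = 0.450 and g(1) = 1 − Σzᵢ/Kᵢ = -0.467, so a root lies in (0, 1).
Binary case is linear: z₁(K₁−1)(1+ψ₁(K₂−1)) + z₂(K₂−1)(1+ψ₁(K₁−1)) = 0
⇒ ψ₁ = [z₁(K₁−1)+z₂(K₂−1)] / [−(K₁−1)(K₂−1)] = 0.4495/0.9726 = 0.462
Drum-1 compositions:
  1: x = 0.258, y = 0.689
  2: x = 0.742, y = 0.311
Drum-2 feed = drum-1 vapor: z₂ = (0.6890, 0.3110).
Drum 2:
Rachford–Rice: g(ψ₂) = Σ zᵢ(Kᵢ−1)/(1+ψ₂(Kᵢ−1)) = 0.
Feasibility: ΣzᵢKᵢ = 1.262, Σzᵢ/Kᵢ = 1.563 — both > 1, two phases present.
Iterate (Newton) starting at ψ₂ = 0.3:
  ψ₂ = 0.300: g = 0.1120, g' = -0.510 → ψ₂ = 0.519
  ψ₂ = 0.519: g = -0.0097, g' = -0.620 → ψ₂ = 0.504
Converged at ψ₂ = 0.504.
  1: x = 0.507, y = 0.868
  2: x = 0.493, y = 0.132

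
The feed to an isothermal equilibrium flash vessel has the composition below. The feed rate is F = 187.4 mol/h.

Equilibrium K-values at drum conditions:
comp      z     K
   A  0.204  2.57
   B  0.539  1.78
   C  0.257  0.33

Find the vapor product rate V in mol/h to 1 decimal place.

Material balance + equilibrium reduce to Σ zᵢ(Kᵢ−1)/(1+ψ(Kᵢ−1)) = 0.
Feasibility: ΣzᵢKᵢ = 1.569, Σzᵢ/Kᵢ = 1.161 — both > 1, two phases present.
Iterate (Newton) starting at ψ = 0.5:
  ψ = 0.500: g = 0.2230, g' = -0.588 → ψ = 0.879
  ψ = 0.879: g = -0.0348, g' = -0.887 → ψ = 0.840
  ψ = 0.840: g = -0.0014, g' = -0.816 → ψ = 0.838
Converged at ψ = 0.838.
Then V = ψ·F = 0.8379·187.4 = 157.0 mol/h and L = F − V = 30.4 mol/h.

V = 157.0 mol/h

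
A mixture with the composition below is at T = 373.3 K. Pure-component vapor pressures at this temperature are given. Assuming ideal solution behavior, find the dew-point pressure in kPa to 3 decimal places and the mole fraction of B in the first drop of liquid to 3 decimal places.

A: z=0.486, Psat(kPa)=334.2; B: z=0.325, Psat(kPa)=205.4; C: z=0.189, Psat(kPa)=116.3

At the dew point ψ → 1, so Σzᵢ/Kᵢ = 1 with Kᵢ = Pᵢˢᵃᵗ/P ⇒ 1/P = Σzᵢ/Pᵢˢᵃᵗ.
1/P = 0.486/334.2 + 0.325/205.4 + 0.189/116.3 = 0.004662 ⇒ P = 214.518 kPa
xᵢ = zᵢP/Pᵢˢᵃᵗ ⇒ x_B = 0.325·214.518/205.4 = 0.339

Pdew = 214.518 kPa, x_B = 0.339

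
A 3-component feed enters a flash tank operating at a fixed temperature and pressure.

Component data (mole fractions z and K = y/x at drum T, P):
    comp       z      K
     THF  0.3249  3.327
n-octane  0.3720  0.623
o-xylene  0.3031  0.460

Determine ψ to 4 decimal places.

ψ = 0.4260

Newton–Raphson from ψ = 0.5:
  ψ = 0.5000: g = -0.04758, g' = -0.6220 → ψ = 0.4235
  ψ = 0.4235: g = 0.00169, g' = -0.6697 → ψ = 0.4260
Converged at ψ = 0.4260.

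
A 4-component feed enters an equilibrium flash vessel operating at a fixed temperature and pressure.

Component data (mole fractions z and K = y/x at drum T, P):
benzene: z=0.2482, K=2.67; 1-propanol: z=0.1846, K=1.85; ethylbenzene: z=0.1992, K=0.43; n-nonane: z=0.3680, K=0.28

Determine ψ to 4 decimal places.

Let ψ = V/F and solve Σ zᵢ(Kᵢ−1)/(1+ψ(Kᵢ−1)) = 0.
g(0) = ΣzᵢKᵢ − 1 = 0.1929 and g(1) = 1 − Σzᵢ/Kᵢ = -0.9703, so a root lies in (0, 1).
Newton–Raphson from ψ = 0.5:
  ψ = 0.5000: g = -0.23681, g' = -0.8636 → ψ = 0.2258
  ψ = 0.2258: g = -0.01407, g' = -0.8162 → ψ = 0.2086
Converged at ψ = 0.2086.

ψ = 0.2086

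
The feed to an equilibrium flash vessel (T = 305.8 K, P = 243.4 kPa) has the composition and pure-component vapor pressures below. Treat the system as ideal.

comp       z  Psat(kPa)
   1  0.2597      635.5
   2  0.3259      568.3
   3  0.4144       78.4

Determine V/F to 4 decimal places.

Raoult's law: Kᵢ = Pᵢˢᵃᵗ/P = Pᵢˢᵃᵗ/243.4.
  K_1 = 635.5/243.4 = 2.610929, K_2 = 568.3/243.4 = 2.334840, K_3 = 78.4/243.4 = 0.322104
Material balance + equilibrium reduce to Σ zᵢ(Kᵢ−1)/(1+V/F(Kᵢ−1)) = 0.
Feasibility: ΣzᵢKᵢ = 1.5725, Σzᵢ/Kᵢ = 1.5256 — both > 1, two phases present.
Newton iteration, V/F⁰ = 0.5:
  V/F = 0.5000: g = 0.06765, g' = -0.8514 → V/F = 0.5795
  V/F = 0.5795: g = -0.00099, g' = -0.8814 → V/F = 0.5783
Converged at V/F = 0.5783.

V/F = 0.5783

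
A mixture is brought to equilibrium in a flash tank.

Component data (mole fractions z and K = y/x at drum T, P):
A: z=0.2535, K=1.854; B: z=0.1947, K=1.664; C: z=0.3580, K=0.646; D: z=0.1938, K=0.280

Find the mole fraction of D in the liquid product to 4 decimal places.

x_D = 0.2262

Material balance + equilibrium reduce to Σ zᵢ(Kᵢ−1)/(1+ψ(Kᵢ−1)) = 0.
Feasibility: ΣzᵢKᵢ = 1.0795, Σzᵢ/Kᵢ = 1.5001 — both > 1, two phases present.
Newton–Raphson from ψ = 0.57:
  ψ = 0.5700: g = -0.15604, g' = -0.4882 → ψ = 0.2504
  ψ = 0.2504: g = -0.02008, g' = -0.3921 → ψ = 0.1992
  ψ = 0.1992: g = -0.00005, g' = -0.3908 → ψ = 0.1991
Converged at ψ = 0.1991.
Compositions from xᵢ = zᵢ/(1+ψ(Kᵢ−1)), yᵢ = Kᵢxᵢ:
  A: x = 0.2167, y = 0.4017
  B: x = 0.1720, y = 0.2862
  C: x = 0.3851, y = 0.2488
  D: x = 0.2262, y = 0.0633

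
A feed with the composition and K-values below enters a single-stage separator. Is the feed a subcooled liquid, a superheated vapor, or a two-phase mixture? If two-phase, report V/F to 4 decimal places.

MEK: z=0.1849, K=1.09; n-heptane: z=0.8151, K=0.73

subcooled liquid

ΣzᵢKᵢ = 0.7966; Σzᵢ/Kᵢ = 1.2862.
Since ΣzᵢKᵢ < 1 the mixture is below its bubble point — single liquid phase.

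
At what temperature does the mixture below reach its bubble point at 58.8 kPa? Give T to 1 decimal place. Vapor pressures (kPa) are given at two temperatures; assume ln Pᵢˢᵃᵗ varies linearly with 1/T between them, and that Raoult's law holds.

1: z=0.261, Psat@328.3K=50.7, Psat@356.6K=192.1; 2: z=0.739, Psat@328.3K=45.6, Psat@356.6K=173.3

T = 332.8 K

Bubble-point temperature: ΣzᵢPᵢˢᵃᵗ(T) = P. Interpolate ln Pᵢˢᵃᵗ = aᵢ + bᵢ/T.
  T = 328.3 K: ΣzᵢPᵢˢᵃᵗ = 46.93 kPa
  T = 356.6 K: ΣzᵢPᵢˢᵃᵗ = 178.21 kPa
  T = 342.5 K: ΣzᵢPᵢˢᵃᵗ = 94.23 kPa
  T = 335.4 K: ΣzᵢPᵢˢᵃᵗ = 66.99 kPa
  T = 331.9 K: ΣzᵢPᵢˢᵃᵗ = 56.32 kPa
  T = 333.6 K: ΣzᵢPᵢˢᵃᵗ = 61.30 kPa
  T = 332.8 K: ΣzᵢPᵢˢᵃᵗ = 58.91 kPa
Interpolating between 331.9 K and 332.8 K gives T ≈ 332.8 K.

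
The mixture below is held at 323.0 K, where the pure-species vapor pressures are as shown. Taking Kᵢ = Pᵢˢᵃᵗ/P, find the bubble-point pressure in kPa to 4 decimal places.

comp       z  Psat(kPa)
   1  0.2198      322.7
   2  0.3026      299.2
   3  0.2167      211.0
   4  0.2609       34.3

At the bubble point ψ → 0, so ΣzᵢKᵢ = 1 with Kᵢ = Pᵢˢᵃᵗ/P ⇒ P = ΣzᵢPᵢˢᵃᵗ.
P = 0.2198·322.7 + 0.3026·299.2 + 0.2167·211.0 + 0.2609·34.3 = 216.1399 kPa

Pbub = 216.1399 kPa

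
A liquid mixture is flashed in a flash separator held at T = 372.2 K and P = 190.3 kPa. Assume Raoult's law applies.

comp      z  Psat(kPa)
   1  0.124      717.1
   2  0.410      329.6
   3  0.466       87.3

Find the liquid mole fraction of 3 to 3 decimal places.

x_3 = 0.655

Raoult's law: Kᵢ = Pᵢˢᵃᵗ/P = Pᵢˢᵃᵗ/190.3.
  K_1 = 717.1/190.3 = 3.76826, K_2 = 329.6/190.3 = 1.73200, K_3 = 87.3/190.3 = 0.45875
Let ψ = V/F and solve Σ zᵢ(Kᵢ−1)/(1+ψ(Kᵢ−1)) = 0.
Check two-phase: ΣzᵢKᵢ = 1.391 > 1 and Σzᵢ/Kᵢ = 1.285 > 1, so g(0) = 0.391 > 0 and g(1) = -0.285 < 0.
Iterate (Newton) starting at ψ = 0.5:
  ψ = 0.500: g = 0.0179, g' = -0.542 → ψ = 0.533
Converged at ψ = 0.533.
Compositions from xᵢ = zᵢ/(1+ψ(Kᵢ−1)), yᵢ = Kᵢxᵢ:
  1: x = 0.050, y = 0.189
  2: x = 0.295, y = 0.511
  3: x = 0.655, y = 0.300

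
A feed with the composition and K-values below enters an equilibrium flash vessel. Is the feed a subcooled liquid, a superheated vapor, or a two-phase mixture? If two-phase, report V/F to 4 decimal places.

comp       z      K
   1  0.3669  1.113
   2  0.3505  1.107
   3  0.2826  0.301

ΣzᵢKᵢ = 0.8814; Σzᵢ/Kᵢ = 1.5851.
Since ΣzᵢKᵢ < 1 the mixture is below its bubble point — single liquid phase.

subcooled liquid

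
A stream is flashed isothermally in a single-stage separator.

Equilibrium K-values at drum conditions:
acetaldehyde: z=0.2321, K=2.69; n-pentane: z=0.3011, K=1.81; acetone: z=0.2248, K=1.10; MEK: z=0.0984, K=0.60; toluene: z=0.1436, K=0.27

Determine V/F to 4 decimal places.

V/F = 0.8368

Iterate (Newton) starting at V/F = 0.58:
  V/F = 0.5800: g = 0.15221, g' = -0.5194 → V/F = 0.8731
  V/F = 0.8731: g = -0.02755, g' = -0.7969 → V/F = 0.8385
  V/F = 0.8385: g = -0.00121, g' = -0.7297 → V/F = 0.8368
Converged at V/F = 0.8368.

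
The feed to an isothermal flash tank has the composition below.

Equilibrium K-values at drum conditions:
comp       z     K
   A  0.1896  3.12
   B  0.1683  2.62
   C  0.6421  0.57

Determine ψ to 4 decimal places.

ψ = 0.4888

Material balance + equilibrium reduce to Σ zᵢ(Kᵢ−1)/(1+ψ(Kᵢ−1)) = 0.
Feasibility: ΣzᵢKᵢ = 1.3985, Σzᵢ/Kᵢ = 1.2515 — both > 1, two phases present.
Newton iteration, ψ⁰ = 0.42:
  ψ = 0.4200: g = 0.03792, g' = -0.5717 → ψ = 0.4863
  ψ = 0.4863: g = 0.00130, g' = -0.5346 → ψ = 0.4888
Converged at ψ = 0.4888.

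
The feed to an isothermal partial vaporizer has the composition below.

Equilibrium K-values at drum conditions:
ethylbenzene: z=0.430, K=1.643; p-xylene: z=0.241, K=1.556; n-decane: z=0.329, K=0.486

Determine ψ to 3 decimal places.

ψ = 0.767

Newton iteration, ψ⁰ = 0.5:
  ψ = 0.500: g = 0.0865, g' = -0.305 → ψ = 0.784
  ψ = 0.784: g = -0.0060, g' = -0.358 → ψ = 0.767
Converged at ψ = 0.767.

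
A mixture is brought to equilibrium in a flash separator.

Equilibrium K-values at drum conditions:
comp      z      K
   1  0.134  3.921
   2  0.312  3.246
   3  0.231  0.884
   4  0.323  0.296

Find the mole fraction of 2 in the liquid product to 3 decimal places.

Rachford–Rice: g(ψ) = Σ zᵢ(Kᵢ−1)/(1+ψ(Kᵢ−1)) = 0.
Feasibility: ΣzᵢKᵢ = 1.838, Σzᵢ/Kᵢ = 1.483 — both > 1, two phases present.
Newton–Raphson from ψ = 0.5:
  ψ = 0.500: g = 0.1098, g' = -0.923 → ψ = 0.619
  ψ = 0.619: g = 0.0007, g' = -0.927 → ψ = 0.620
Converged at ψ = 0.620.
Compositions from xᵢ = zᵢ/(1+ψ(Kᵢ−1)), yᵢ = Kᵢxᵢ:
  1: x = 0.048, y = 0.187
  2: x = 0.130, y = 0.423
  3: x = 0.249, y = 0.220
  4: x = 0.573, y = 0.170

x_2 = 0.130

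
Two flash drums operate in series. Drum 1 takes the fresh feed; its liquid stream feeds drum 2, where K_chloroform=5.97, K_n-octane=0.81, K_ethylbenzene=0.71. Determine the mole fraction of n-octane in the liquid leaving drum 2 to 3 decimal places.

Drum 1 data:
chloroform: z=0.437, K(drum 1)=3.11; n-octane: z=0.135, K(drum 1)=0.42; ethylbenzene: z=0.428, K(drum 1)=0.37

Drum 1:
Newton–Raphson from ψ₁ = 0.64:
  ψ₁ = 0.640: g = -0.1840, g' = -0.944 → ψ₁ = 0.445
  ψ₁ = 0.445: g = -0.0047, g' = -0.928 → ψ₁ = 0.440
Converged at ψ₁ = 0.440.
Drum-1 compositions:
  chloroform: x = 0.227, y = 0.705
  n-octane: x = 0.181, y = 0.076
  ethylbenzene: x = 0.592, y = 0.219
Drum-2 feed = drum-1 liquid: z₂ = (0.2266, 0.1813, 0.5921).
Drum 2:
Let ψ₂ = V/F and solve Σ zᵢ(Kᵢ−1)/(1+ψ₂(Kᵢ−1)) = 0.
Check two-phase: ΣzᵢKᵢ = 1.920 > 1 and Σzᵢ/Kᵢ = 1.096 > 1, so g(0) = 0.920 > 0 and g(1) = -0.096 < 0.
Newton iteration, ψ₂⁰ = 0.36:
  ψ₂ = 0.360: g = 0.1751, g' = -0.789 → ψ₂ = 0.582
  ψ₂ = 0.582: g = 0.0441, g' = -0.450 → ψ₂ = 0.680
  ψ₂ = 0.680: g = 0.0038, g' = -0.378 → ψ₂ = 0.690
Converged at ψ₂ = 0.690.
  chloroform: x = 0.051, y = 0.305
  n-octane: x = 0.209, y = 0.169
  ethylbenzene: x = 0.740, y = 0.526

x_n-octane (drum 2) = 0.209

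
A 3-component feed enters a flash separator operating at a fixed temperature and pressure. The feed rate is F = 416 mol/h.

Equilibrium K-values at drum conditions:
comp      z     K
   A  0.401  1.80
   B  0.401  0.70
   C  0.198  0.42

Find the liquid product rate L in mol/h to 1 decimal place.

Rachford–Rice: g(β) = Σ zᵢ(Kᵢ−1)/(1+β(Kᵢ−1)) = 0.
Feasibility: ΣzᵢKᵢ = 1.086, Σzᵢ/Kᵢ = 1.267 — both > 1, two phases present.
Iterate (Newton) starting at β = 0.39:
  β = 0.390: g = -0.0401, g' = -0.307 → β = 0.259
  β = 0.259: g = 0.0001, g' = -0.311 → β = 0.260
Converged at β = 0.260.
Then V = β·F = 0.2595·416 = 108.0 mol/h and L = F − V = 308.0 mol/h.

L = 308.0 mol/h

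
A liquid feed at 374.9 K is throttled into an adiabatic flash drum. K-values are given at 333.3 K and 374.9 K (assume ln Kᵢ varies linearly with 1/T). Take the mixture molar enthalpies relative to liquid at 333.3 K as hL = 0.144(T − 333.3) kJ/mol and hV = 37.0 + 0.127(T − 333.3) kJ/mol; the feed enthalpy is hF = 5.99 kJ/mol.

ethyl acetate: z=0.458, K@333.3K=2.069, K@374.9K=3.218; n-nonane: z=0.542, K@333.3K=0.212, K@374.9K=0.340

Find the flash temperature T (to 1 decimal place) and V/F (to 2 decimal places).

T = 338.6 K, V/F = 0.14

Adiabatic flash: solve Rachford–Rice at each trial T, then check hF = ψ·hV(T) + (1−ψ)·hL(T).
  T = 333.3 K: K = (2.069, 0.212), RR gives ψ = 0.074, H_out = 2.745 kJ/mol
  T = 374.9 K: K = (3.218, 0.340), RR gives ψ = 0.450, H_out = 22.307 kJ/mol
  T = 354.1 K: K = (2.614, 0.272), RR gives ψ = 0.294, H_out = 13.751 kJ/mol
  T = 343.7 K: K = (2.334, 0.241), RR gives ψ = 0.197, H_out = 8.759 kJ/mol
  T = 338.5 K: K = (2.199, 0.226), RR gives ψ = 0.140, H_out = 5.921 kJ/mol
  T = 341.1 K: K = (2.266, 0.234), RR gives ψ = 0.170, H_out = 7.376 kJ/mol
  T = 339.8 K: K = (2.233, 0.230), RR gives ψ = 0.155, H_out = 6.658 kJ/mol
Linear interpolation between T = 338.5 (H_out = 5.921) and T = 339.8 (H_out = 6.658) on hF = 5.99 gives T ≈ 338.6 K, at which ψ = 0.14.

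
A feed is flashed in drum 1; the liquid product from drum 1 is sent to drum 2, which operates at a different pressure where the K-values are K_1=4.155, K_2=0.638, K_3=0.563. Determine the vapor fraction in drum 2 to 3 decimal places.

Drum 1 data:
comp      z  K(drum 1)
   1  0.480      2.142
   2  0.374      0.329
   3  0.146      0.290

V/F (drum 2) = 0.774

Drum 1:
Rachford–Rice: g(ψ₁) = Σ zᵢ(Kᵢ−1)/(1+ψ₁(Kᵢ−1)) = 0.
g(0) = ΣzᵢKᵢ − 1 = 0.194 and g(1) = 1 − Σzᵢ/Kᵢ = -0.864, so a root lies in (0, 1).
Newton–Raphson from ψ₁ = 0.5:
  ψ₁ = 0.500: g = -0.1894, g' = -0.812 → ψ₁ = 0.267
  ψ₁ = 0.267: g = -0.0133, g' = -0.730 → ψ₁ = 0.248
Converged at ψ₁ = 0.248.
Drum-1 compositions:
  1: x = 0.374, y = 0.801
  2: x = 0.449, y = 0.148
  3: x = 0.177, y = 0.051
Drum-2 feed = drum-1 liquid: z₂ = (0.3739, 0.4488, 0.1773).
Drum 2:
Newton–Raphson from ψ₂ = 0.5:
  ψ₂ = 0.500: g = 0.1602, g' = -0.703 → ψ₂ = 0.728
  ψ₂ = 0.728: g = 0.0237, g' = -0.524 → ψ₂ = 0.773
  ψ₂ = 0.773: g = 0.0004, g' = -0.505 → ψ₂ = 0.774
Converged at ψ₂ = 0.774.
  1: x = 0.109, y = 0.451
  2: x = 0.623, y = 0.398
  3: x = 0.268, y = 0.151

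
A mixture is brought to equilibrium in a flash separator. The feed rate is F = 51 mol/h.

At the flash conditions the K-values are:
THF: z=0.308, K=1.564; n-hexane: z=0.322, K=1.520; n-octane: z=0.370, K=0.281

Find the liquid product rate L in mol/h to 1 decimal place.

L = 41.2 mol/h

Material balance + equilibrium reduce to Σ zᵢ(Kᵢ−1)/(1+V/F(Kᵢ−1)) = 0.
Feasibility: ΣzᵢKᵢ = 1.075, Σzᵢ/Kᵢ = 1.725 — both > 1, two phases present.
Iterate (Newton) starting at V/F = 0.56:
  V/F = 0.560: g = -0.1836, g' = -0.645 → V/F = 0.275
  V/F = 0.275: g = -0.0348, g' = -0.437 → V/F = 0.196
  V/F = 0.196: g = -0.0011, g' = -0.410 → V/F = 0.193
Converged at V/F = 0.193.
Then V = V/F·F = 0.1928·51 = 9.8 mol/h and L = F − V = 41.2 mol/h.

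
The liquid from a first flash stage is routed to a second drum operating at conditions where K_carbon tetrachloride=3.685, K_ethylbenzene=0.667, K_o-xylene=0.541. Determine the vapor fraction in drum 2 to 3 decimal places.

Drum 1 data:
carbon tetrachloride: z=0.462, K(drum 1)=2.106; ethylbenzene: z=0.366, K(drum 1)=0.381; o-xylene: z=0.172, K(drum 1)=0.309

V/F (drum 2) = 0.738

Drum 1:
Material balance + equilibrium reduce to Σ zᵢ(Kᵢ−1)/(1+ψ₁(Kᵢ−1)) = 0.
Check two-phase: ΣzᵢKᵢ = 1.166 > 1 and Σzᵢ/Kᵢ = 1.737 > 1, so g(0) = 0.166 > 0 and g(1) = -0.737 < 0.
Iterate (Newton) starting at ψ₁ = 0.56:
  ψ₁ = 0.560: g = -0.2251, g' = -0.763 → ψ₁ = 0.265
  ψ₁ = 0.265: g = -0.0212, g' = -0.662 → ψ₁ = 0.233
Converged at ψ₁ = 0.233.
Drum-1 compositions:
  carbon tetrachloride: x = 0.367, y = 0.774
  ethylbenzene: x = 0.428, y = 0.163
  o-xylene: x = 0.205, y = 0.063
Drum-2 feed = drum-1 liquid: z₂ = (0.3674, 0.4276, 0.2050).
Drum 2:
Material balance + equilibrium reduce to Σ zᵢ(Kᵢ−1)/(1+ψ₂(Kᵢ−1)) = 0.
Check two-phase: ΣzᵢKᵢ = 1.750 > 1 and Σzᵢ/Kᵢ = 1.120 > 1, so g(0) = 0.750 > 0 and g(1) = -0.120 < 0.
Iterate (Newton) starting at ψ₂ = 0.62:
  ψ₂ = 0.620: g = 0.0592, g' = -0.533 → ψ₂ = 0.731
  ψ₂ = 0.731: g = 0.0030, g' = -0.482 → ψ₂ = 0.738
Converged at ψ₂ = 0.738.
  carbon tetrachloride: x = 0.123, y = 0.454
  ethylbenzene: x = 0.567, y = 0.378
  o-xylene: x = 0.310, y = 0.168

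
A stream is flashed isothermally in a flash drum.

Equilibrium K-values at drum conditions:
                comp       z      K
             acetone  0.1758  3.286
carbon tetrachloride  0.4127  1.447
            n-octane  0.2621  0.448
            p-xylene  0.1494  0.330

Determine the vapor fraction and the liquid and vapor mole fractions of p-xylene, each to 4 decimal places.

ψ = 0.4784, x_p-xylene = 0.2199, y_p-xylene = 0.0726

Rachford–Rice: g(ψ) = Σ zᵢ(Kᵢ−1)/(1+ψ(Kᵢ−1)) = 0.
Check two-phase: ΣzᵢKᵢ = 1.3416 > 1 and Σzᵢ/Kᵢ = 1.3765 > 1, so g(0) = 0.3416 > 0 and g(1) = -0.3765 < 0.
Newton–Raphson from ψ = 0.5:
  ψ = 0.5000: g = -0.01205, g' = -0.5591 → ψ = 0.4785
  ψ = 0.4785: g = -0.00001, g' = -0.5583 → ψ = 0.4784
Converged at ψ = 0.4784.
Compositions from xᵢ = zᵢ/(1+ψ(Kᵢ−1)), yᵢ = Kᵢxᵢ:
  acetone: x = 0.0840, y = 0.2759
  carbon tetrachloride: x = 0.3400, y = 0.4920
  n-octane: x = 0.3562, y = 0.1596
  p-xylene: x = 0.2199, y = 0.0726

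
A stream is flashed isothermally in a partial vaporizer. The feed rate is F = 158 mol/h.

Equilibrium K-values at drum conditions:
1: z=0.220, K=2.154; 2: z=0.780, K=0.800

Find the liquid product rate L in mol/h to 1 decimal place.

Material balance + equilibrium reduce to Σ zᵢ(Kᵢ−1)/(1+V/F(Kᵢ−1)) = 0.
g(0) = ΣzᵢKᵢ − 1 = 0.098 and g(1) = 1 − Σzᵢ/Kᵢ = -0.077, so a root lies in (0, 1).
Binary case is linear: z₁(K₁−1)(1+V/F(K₂−1)) + z₂(K₂−1)(1+V/F(K₁−1)) = 0
⇒ V/F = [z₁(K₁−1)+z₂(K₂−1)] / [−(K₁−1)(K₂−1)] = 0.0979/0.2308 = 0.424
Then V = V/F·F = 0.4241·158 = 67.0 mol/h and L = F − V = 91.0 mol/h.

L = 91.0 mol/h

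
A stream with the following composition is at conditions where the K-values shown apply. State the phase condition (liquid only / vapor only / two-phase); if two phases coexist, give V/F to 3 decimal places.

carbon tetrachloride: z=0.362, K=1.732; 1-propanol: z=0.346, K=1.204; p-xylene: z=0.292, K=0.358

two-phase, V/F = 0.451

ΣzᵢKᵢ = 1.148; Σzᵢ/Kᵢ = 1.312.
Both exceed 1, so a two-phase solution exists.
Rachford–Rice: g(ψ) = Σ zᵢ(Kᵢ−1)/(1+ψ(Kᵢ−1)) = 0.
Iterate (Newton) starting at ψ = 0.55:
  ψ = 0.550: g = -0.0374, g' = -0.398 → ψ = 0.456
  ψ = 0.456: g = -0.0018, g' = -0.362 → ψ = 0.451
Converged at ψ = 0.451.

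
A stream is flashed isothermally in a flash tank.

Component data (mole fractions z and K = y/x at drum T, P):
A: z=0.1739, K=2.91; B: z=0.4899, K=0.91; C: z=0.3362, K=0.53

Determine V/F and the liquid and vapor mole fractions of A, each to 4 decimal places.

V/F = 0.2517, x_A = 0.1174, y_A = 0.3418

Material balance + equilibrium reduce to Σ zᵢ(Kᵢ−1)/(1+V/F(Kᵢ−1)) = 0.
g(0) = ΣzᵢKᵢ − 1 = 0.1300 and g(1) = 1 − Σzᵢ/Kᵢ = -0.2325, so a root lies in (0, 1).
Newton–Raphson from V/F = 0.3:
  V/F = 0.3000: g = -0.01811, g' = -0.3612 → V/F = 0.2499
  V/F = 0.2499: g = 0.00070, g' = -0.3902 → V/F = 0.2517
Converged at V/F = 0.2517.
Compositions from xᵢ = zᵢ/(1+V/F(Kᵢ−1)), yᵢ = Kᵢxᵢ:
  A: x = 0.1174, y = 0.3418
  B: x = 0.5013, y = 0.4561
  C: x = 0.3813, y = 0.2021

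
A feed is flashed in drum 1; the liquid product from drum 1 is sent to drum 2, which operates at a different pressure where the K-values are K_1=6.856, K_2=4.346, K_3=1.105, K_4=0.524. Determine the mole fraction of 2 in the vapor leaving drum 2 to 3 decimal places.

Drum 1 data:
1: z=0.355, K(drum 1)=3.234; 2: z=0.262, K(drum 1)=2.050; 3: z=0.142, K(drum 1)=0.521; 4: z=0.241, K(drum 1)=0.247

y_2 (drum 2) = 0.205

Drum 1:
Rachford–Rice: g(ψ₁) = Σ zᵢ(Kᵢ−1)/(1+ψ₁(Kᵢ−1)) = 0.
Feasibility: ΣzᵢKᵢ = 1.819, Σzᵢ/Kᵢ = 1.486 — both > 1, two phases present.
Iterate (Newton) starting at ψ₁ = 0.5:
  ψ₁ = 0.500: g = 0.1745, g' = -0.927 → ψ₁ = 0.688
  ψ₁ = 0.688: g = -0.0059, g' = -1.034 → ψ₁ = 0.683
  ψ₁ = 0.683: g = -0.0000, g' = -1.026 → ψ₁ = 0.682
Converged at ψ₁ = 0.682.
Drum-1 compositions:
  1: x = 0.141, y = 0.455
  2: x = 0.153, y = 0.313
  3: x = 0.211, y = 0.110
  4: x = 0.496, y = 0.122
Drum-2 feed = drum-1 liquid: z₂ = (0.1406, 0.1526, 0.2110, 0.4958).
Drum 2:
Iterate (Newton) starting at ψ₂ = 0.5:
  ψ₂ = 0.500: g = 0.1120, g' = -0.747 → ψ₂ = 0.650
  ψ₂ = 0.650: g = 0.0112, g' = -0.616 → ψ₂ = 0.668
Converged at ψ₂ = 0.668.
  1: x = 0.029, y = 0.196
  2: x = 0.047, y = 0.205
  3: x = 0.197, y = 0.218
  4: x = 0.727, y = 0.381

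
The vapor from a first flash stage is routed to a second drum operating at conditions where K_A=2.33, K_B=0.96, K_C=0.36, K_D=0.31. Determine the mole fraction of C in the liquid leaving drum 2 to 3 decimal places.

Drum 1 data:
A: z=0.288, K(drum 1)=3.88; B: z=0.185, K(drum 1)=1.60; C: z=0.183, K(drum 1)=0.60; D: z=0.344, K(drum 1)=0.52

Drum 1:
Rachford–Rice: g(ψ₁) = Σ zᵢ(Kᵢ−1)/(1+ψ₁(Kᵢ−1)) = 0.
Check two-phase: ΣzᵢKᵢ = 1.702 > 1 and Σzᵢ/Kᵢ = 1.156 > 1, so g(0) = 0.702 > 0 and g(1) = -0.156 < 0.
Newton iteration, ψ₁⁰ = 0.35:
  ψ₁ = 0.350: g = 0.2212, g' = -0.792 → ψ₁ = 0.629
  ψ₁ = 0.629: g = 0.0411, g' = -0.552 → ψ₁ = 0.704
  ψ₁ = 0.704: g = 0.0009, g' = -0.531 → ψ₁ = 0.705
Converged at ψ₁ = 0.705.
Drum-1 compositions:
  A: x = 0.095, y = 0.369
  B: x = 0.130, y = 0.208
  C: x = 0.255, y = 0.153
  D: x = 0.520, y = 0.270
Drum-2 feed = drum-1 vapor: z₂ = (0.3686, 0.2080, 0.1530, 0.2704).
Drum 2:
Material balance + equilibrium reduce to Σ zᵢ(Kᵢ−1)/(1+ψ₂(Kᵢ−1)) = 0.
Feasibility: ΣzᵢKᵢ = 1.197, Σzᵢ/Kᵢ = 1.672 — both > 1, two phases present.
Newton iteration, ψ₂⁰ = 0.38:
  ψ₂ = 0.380: g = -0.0650, g' = -0.634 → ψ₂ = 0.277
Converged at ψ₂ = 0.277.
  A: x = 0.269, y = 0.627
  B: x = 0.210, y = 0.202
  C: x = 0.186, y = 0.067
  D: x = 0.334, y = 0.104

x_C (drum 2) = 0.186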